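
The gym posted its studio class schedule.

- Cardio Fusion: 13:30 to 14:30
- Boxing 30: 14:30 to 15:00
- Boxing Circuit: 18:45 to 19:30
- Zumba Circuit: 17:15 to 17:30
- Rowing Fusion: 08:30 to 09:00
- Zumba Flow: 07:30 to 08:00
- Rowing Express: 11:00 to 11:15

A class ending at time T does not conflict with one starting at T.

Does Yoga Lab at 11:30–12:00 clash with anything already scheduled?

No — it doesn't clash with anything

Zumba Flow: ends 08:00 at or before Yoga Lab starts 11:30 → clear.
Rowing Fusion: ends 09:00 at or before Yoga Lab starts 11:30 → clear.
Rowing Express: ends 11:15 at or before Yoga Lab starts 11:30 → clear.
Cardio Fusion: starts 13:30 at or after Yoga Lab ends 12:00 → clear.
Boxing 30: starts 14:30 at or after Yoga Lab ends 12:00 → clear.
Zumba Circuit: starts 17:15 at or after Yoga Lab ends 12:00 → clear.
Boxing Circuit: starts 18:45 at or after Yoga Lab ends 12:00 → clear.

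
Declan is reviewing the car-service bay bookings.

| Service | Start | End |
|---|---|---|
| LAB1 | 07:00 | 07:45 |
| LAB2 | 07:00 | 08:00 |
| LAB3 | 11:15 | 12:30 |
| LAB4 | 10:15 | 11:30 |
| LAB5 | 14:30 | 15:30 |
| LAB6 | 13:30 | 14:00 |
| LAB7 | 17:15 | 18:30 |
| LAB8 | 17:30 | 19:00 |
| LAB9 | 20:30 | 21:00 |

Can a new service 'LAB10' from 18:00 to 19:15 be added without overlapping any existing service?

LAB1: ends 07:45 at or before LAB10 starts 18:00 → clear.
LAB2: ends 08:00 at or before LAB10 starts 18:00 → clear.
LAB4: ends 11:30 at or before LAB10 starts 18:00 → clear.
LAB3: ends 12:30 at or before LAB10 starts 18:00 → clear.
LAB6: ends 14:00 at or before LAB10 starts 18:00 → clear.
LAB5: ends 15:30 at or before LAB10 starts 18:00 → clear.
LAB7: starts 17:15 before LAB10 ends 19:15, and ends 18:30 after LAB10 starts 18:00 → overlap.
LAB8: starts 17:30 before LAB10 ends 19:15, and ends 19:00 after LAB10 starts 18:00 → overlap.
LAB9: starts 20:30 at or after LAB10 ends 19:15 → clear.
LAB10 overlaps LAB7, LAB8.

No — it overlaps LAB7, LAB8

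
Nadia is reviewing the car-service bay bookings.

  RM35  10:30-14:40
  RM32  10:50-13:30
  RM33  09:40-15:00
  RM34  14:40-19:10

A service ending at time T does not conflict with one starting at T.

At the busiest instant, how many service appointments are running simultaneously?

Sort all start/end points and keep a running count:
09:40 start RM33 → 1
10:30 start RM35 → 2
10:50 start RM32 → 3
13:30 end RM32 → 2
14:40 end RM35 → 1
14:40 start RM34 → 2
15:00 end RM33 → 1
19:10 end RM34 → 0
Peak is 3, at 10:50 (RM32, RM33, RM35).

3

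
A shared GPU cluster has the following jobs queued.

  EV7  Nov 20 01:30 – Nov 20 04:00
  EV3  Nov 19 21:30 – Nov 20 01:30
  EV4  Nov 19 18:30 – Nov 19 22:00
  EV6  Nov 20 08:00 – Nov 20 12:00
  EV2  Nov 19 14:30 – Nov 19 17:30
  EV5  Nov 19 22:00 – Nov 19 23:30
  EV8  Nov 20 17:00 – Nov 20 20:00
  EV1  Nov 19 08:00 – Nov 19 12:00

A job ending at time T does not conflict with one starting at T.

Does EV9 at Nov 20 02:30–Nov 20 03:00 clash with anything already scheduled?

Yes — it overlaps EV7

EV1: ends Nov 19 12:00 at or before EV9 starts Nov 20 02:30 → clear.
EV2: ends Nov 19 17:30 at or before EV9 starts Nov 20 02:30 → clear.
EV4: ends Nov 19 22:00 at or before EV9 starts Nov 20 02:30 → clear.
EV3: ends Nov 20 01:30 at or before EV9 starts Nov 20 02:30 → clear.
EV5: ends Nov 19 23:30 at or before EV9 starts Nov 20 02:30 → clear.
EV7: starts Nov 20 01:30 before EV9 ends Nov 20 03:00, and ends Nov 20 04:00 after EV9 starts Nov 20 02:30 → overlap.
EV6: starts Nov 20 08:00 at or after EV9 ends Nov 20 03:00 → clear.
EV8: starts Nov 20 17:00 at or after EV9 ends Nov 20 03:00 → clear.
EV9 overlaps EV7.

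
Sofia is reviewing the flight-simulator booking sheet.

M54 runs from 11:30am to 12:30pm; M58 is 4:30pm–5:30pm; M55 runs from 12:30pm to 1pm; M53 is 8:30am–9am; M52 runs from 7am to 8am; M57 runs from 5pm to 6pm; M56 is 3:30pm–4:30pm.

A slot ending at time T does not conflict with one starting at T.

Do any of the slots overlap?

Yes

Check each pair: they overlap iff neither finishes before the other starts.
Sorted by start: M52, M53, M54, M55, M56, M58, M57.
M53 starts after M52 ends; M52 is clear from here.
M54 starts after M53 ends; M53 is clear from here.
M55 starts exactly when M54 ends (back-to-back, no overlap); M54 is clear from here.
M56 starts after M55 ends; M55 is clear from here.
M58 starts exactly when M56 ends (back-to-back, no overlap); M56 is clear from here.
M57 starts before M58 ends → M58 and M57 overlap.
That's a conflict, so the schedule is not conflict-free.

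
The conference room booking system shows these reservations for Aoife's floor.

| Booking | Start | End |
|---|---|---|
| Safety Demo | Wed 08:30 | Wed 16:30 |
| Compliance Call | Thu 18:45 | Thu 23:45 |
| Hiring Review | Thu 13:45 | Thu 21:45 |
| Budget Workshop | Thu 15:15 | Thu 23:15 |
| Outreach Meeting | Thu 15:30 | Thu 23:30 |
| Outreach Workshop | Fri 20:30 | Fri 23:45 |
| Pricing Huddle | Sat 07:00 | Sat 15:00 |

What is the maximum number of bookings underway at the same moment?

Sweep the timeline, counting +1 at each start and −1 at each end (ends before starts at a tie):
Wed 08:30 start Safety Demo → 1
Wed 16:30 end Safety Demo → 0
Thu 13:45 start Hiring Review → 1
Thu 15:15 start Budget Workshop → 2
Thu 15:30 start Outreach Meeting → 3
Thu 18:45 start Compliance Call → 4
Thu 21:45 end Hiring Review → 3
Thu 23:15 end Budget Workshop → 2
Thu 23:30 end Outreach Meeting → 1
Thu 23:45 end Compliance Call → 0
Fri 20:30 start Outreach Workshop → 1
Fri 23:45 end Outreach Workshop → 0
Sat 07:00 start Pricing Huddle → 1
Sat 15:00 end Pricing Huddle → 0
Peak is 4, at Thu 18:45 (Budget Workshop, Compliance Call, Hiring Review, Outreach Meeting).

4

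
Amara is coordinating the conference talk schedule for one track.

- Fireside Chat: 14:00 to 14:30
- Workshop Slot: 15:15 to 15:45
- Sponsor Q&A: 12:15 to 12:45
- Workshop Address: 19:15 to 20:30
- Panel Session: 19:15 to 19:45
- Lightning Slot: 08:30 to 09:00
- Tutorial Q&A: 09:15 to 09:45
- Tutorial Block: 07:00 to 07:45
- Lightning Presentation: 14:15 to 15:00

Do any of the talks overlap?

Yes

Sorted by start: Tutorial Block, Lightning Slot, Tutorial Q&A, Sponsor Q&A, Fireside Chat, Lightning Presentation, Workshop Slot, Workshop Address, Panel Session.
Lightning Slot starts after Tutorial Block ends; Tutorial Block is clear from here.
Tutorial Q&A starts after Lightning Slot ends; Lightning Slot is clear from here.
Sponsor Q&A starts after Tutorial Q&A ends; Tutorial Q&A is clear from here.
Fireside Chat starts after Sponsor Q&A ends; Sponsor Q&A is clear from here.
Lightning Presentation starts before Fireside Chat ends → Fireside Chat and Lightning Presentation overlap.
That's a conflict, so the schedule is not conflict-free.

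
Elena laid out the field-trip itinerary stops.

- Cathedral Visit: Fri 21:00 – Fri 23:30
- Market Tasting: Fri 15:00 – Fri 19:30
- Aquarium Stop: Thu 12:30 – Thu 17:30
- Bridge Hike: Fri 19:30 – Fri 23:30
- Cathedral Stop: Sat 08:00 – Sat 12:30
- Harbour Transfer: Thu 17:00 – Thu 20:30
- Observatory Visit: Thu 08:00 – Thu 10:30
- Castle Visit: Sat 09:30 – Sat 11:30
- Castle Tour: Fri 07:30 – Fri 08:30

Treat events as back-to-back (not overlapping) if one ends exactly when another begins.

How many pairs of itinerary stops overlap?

3

Two intervals overlap when each starts before the other ends.
Sorted by start: Observatory Visit, Aquarium Stop, Harbour Transfer, Castle Tour, Market Tasting, Bridge Hike, Cathedral Visit, Cathedral Stop, Castle Visit.
Aquarium Stop starts after Observatory Visit ends; Observatory Visit is clear from here.
Harbour Transfer starts before Aquarium Stop ends → Aquarium Stop and Harbour Transfer overlap.
Castle Tour starts after Aquarium Stop ends; Aquarium Stop is clear from here.
Castle Tour starts after Harbour Transfer ends; Harbour Transfer is clear from here.
Market Tasting starts after Castle Tour ends; Castle Tour is clear from here.
Bridge Hike starts exactly when Market Tasting ends (back-to-back, no overlap); Market Tasting is clear from here.
Cathedral Visit starts before Bridge Hike ends → Bridge Hike and Cathedral Visit overlap.
Cathedral Stop starts after Bridge Hike ends; Bridge Hike is clear from here.
Cathedral Stop starts after Cathedral Visit ends; Cathedral Visit is clear from here.
Castle Visit starts before Cathedral Stop ends → Cathedral Stop and Castle Visit overlap.
Overlapping pairs: Aquarium Stop & Harbour Transfer, Bridge Hike & Cathedral Visit, Castle Visit & Cathedral Stop — 3 in total.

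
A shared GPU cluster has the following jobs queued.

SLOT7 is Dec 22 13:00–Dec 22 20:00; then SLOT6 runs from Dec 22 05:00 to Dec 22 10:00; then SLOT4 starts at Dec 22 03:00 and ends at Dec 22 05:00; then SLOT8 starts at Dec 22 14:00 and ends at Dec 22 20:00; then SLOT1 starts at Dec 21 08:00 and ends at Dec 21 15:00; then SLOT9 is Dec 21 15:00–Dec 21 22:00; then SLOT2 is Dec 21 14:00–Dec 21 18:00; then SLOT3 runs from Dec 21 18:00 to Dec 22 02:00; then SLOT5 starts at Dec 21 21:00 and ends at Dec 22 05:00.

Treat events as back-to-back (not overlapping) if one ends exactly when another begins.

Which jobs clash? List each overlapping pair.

Two intervals overlap when each starts before the other ends.
Sorted by start: SLOT1, SLOT2, SLOT9, SLOT3, SLOT5, SLOT4, SLOT6, SLOT7, SLOT8.
SLOT2 starts before SLOT1 ends → SLOT1 and SLOT2 overlap.
SLOT9 starts exactly when SLOT1 ends (back-to-back, no overlap), so SLOT1 has no further overlaps.
SLOT9 starts before SLOT2 ends → SLOT2 and SLOT9 overlap.
SLOT3 starts exactly when SLOT2 ends (back-to-back, no overlap), so SLOT2 has no further overlaps.
SLOT3 starts before SLOT9 ends → SLOT9 and SLOT3 overlap.
SLOT5 starts before SLOT9 ends → SLOT9 and SLOT5 overlap.
SLOT4 starts after SLOT9 ends, so SLOT9 has no further overlaps.
SLOT5 starts before SLOT3 ends → SLOT3 and SLOT5 overlap.
SLOT4 starts after SLOT3 ends, so SLOT3 has no further overlaps.
SLOT4 starts before SLOT5 ends → SLOT5 and SLOT4 overlap.
SLOT6 starts exactly when SLOT5 ends (back-to-back, no overlap), so SLOT5 has no further overlaps.
SLOT6 starts exactly when SLOT4 ends (back-to-back, no overlap), so SLOT4 has no further overlaps.
SLOT7 starts after SLOT6 ends, so SLOT6 has no further overlaps.
SLOT8 starts before SLOT7 ends → SLOT7 and SLOT8 overlap.

SLOT1 & SLOT2, SLOT2 & SLOT9, SLOT3 & SLOT5, SLOT3 & SLOT9, SLOT4 & SLOT5, SLOT5 & SLOT9, SLOT7 & SLOT8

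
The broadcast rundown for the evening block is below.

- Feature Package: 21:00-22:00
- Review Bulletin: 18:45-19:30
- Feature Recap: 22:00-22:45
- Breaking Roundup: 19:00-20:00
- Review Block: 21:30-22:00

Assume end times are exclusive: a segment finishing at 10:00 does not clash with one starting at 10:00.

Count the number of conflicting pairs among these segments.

2

Sorted by start: Review Bulletin, Breaking Roundup, Feature Package, Review Block, Feature Recap.
Breaking Roundup starts before Review Bulletin ends → Review Bulletin and Breaking Roundup overlap.
Feature Package starts after Review Bulletin ends, so nothing later overlaps Review Bulletin either.
Feature Package starts after Breaking Roundup ends, so nothing later overlaps Breaking Roundup either.
Review Block starts before Feature Package ends → Feature Package and Review Block overlap.
Feature Recap starts exactly when Feature Package ends (back-to-back, no overlap).
Feature Recap starts exactly when Review Block ends (back-to-back, no overlap).
Overlapping pairs: Breaking Roundup & Review Bulletin, Feature Package & Review Block — 2 in total.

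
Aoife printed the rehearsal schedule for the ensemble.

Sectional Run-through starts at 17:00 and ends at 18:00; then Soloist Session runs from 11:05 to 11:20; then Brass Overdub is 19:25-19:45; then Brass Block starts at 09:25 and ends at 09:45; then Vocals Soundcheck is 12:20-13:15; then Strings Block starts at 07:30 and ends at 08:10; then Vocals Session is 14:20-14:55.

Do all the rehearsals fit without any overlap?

Yes

Sorted by start: Strings Block, Brass Block, Soloist Session, Vocals Soundcheck, Vocals Session, Sectional Run-through, Brass Overdub.
Brass Block starts after Strings Block ends, so nothing later overlaps Strings Block either.
Soloist Session starts after Brass Block ends, so nothing later overlaps Brass Block either.
Vocals Soundcheck starts after Soloist Session ends, so nothing later overlaps Soloist Session either.
Vocals Session starts after Vocals Soundcheck ends, so nothing later overlaps Vocals Soundcheck either.
Sectional Run-through starts after Vocals Session ends, so nothing later overlaps Vocals Session either.
Brass Overdub starts after Sectional Run-through ends.
Every pair is clear; the schedule has no overlaps.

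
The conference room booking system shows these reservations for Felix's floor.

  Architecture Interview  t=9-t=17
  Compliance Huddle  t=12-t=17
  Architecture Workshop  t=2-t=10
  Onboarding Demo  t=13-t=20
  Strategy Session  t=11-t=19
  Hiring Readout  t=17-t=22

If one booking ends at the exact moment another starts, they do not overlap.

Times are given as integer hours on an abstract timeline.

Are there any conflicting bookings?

Yes

Sorted by start: Architecture Workshop, Architecture Interview, Strategy Session, Compliance Huddle, Onboarding Demo, Hiring Readout.
Architecture Interview starts before Architecture Workshop ends → Architecture Workshop and Architecture Interview overlap.
That's a conflict, so the schedule is not conflict-free.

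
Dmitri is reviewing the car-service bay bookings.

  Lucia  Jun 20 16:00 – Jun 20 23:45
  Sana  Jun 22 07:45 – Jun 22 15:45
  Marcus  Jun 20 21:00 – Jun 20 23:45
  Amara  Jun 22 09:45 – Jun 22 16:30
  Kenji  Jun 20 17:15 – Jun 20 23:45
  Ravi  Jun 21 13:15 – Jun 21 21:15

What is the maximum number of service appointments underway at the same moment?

Sweep the timeline, counting +1 at each start and −1 at each end (ends before starts at a tie):
Jun 20 16:00 start Lucia → 1
Jun 20 17:15 start Kenji → 2
Jun 20 21:00 start Marcus → 3
Jun 20 23:45 end Kenji → 2
Jun 20 23:45 end Lucia → 1
Jun 20 23:45 end Marcus → 0
Jun 21 13:15 start Ravi → 1
Jun 21 21:15 end Ravi → 0
Jun 22 07:45 start Sana → 1
Jun 22 09:45 start Amara → 2
Jun 22 15:45 end Sana → 1
Jun 22 16:30 end Amara → 0
Peak is 3, at Jun 20 21:00 (Kenji, Lucia, Marcus).

3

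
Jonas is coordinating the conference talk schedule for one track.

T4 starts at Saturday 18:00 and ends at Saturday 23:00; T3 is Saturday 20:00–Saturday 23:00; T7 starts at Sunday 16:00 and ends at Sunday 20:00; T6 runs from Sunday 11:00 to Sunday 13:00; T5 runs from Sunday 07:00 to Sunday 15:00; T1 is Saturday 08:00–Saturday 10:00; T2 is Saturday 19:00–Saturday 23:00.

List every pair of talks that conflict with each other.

Check each pair: they overlap iff neither finishes before the other starts.
Sorted by start: T1, T4, T2, T3, T5, T6, T7.
T4 starts after T1 ends — done with T1.
T2 starts before T4 ends → T4 and T2 overlap.
T3 starts before T4 ends → T4 and T3 overlap.
T5 starts after T4 ends — done with T4.
T3 starts before T2 ends → T2 and T3 overlap.
T5 starts after T2 ends — done with T2.
T5 starts after T3 ends — done with T3.
T6 starts before T5 ends → T5 and T6 overlap.
T7 starts after T5 ends.
T7 starts after T6 ends.

T2 & T3, T2 & T4, T3 & T4, T5 & T6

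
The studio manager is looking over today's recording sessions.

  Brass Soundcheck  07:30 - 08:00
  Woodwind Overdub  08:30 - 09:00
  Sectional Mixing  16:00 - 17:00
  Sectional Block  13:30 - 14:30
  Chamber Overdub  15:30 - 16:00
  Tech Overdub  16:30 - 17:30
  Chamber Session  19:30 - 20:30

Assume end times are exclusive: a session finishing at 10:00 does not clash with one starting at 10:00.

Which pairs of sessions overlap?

Sorted by start: Brass Soundcheck, Woodwind Overdub, Sectional Block, Chamber Overdub, Sectional Mixing, Tech Overdub, Chamber Session.
Woodwind Overdub starts after Brass Soundcheck ends — done with Brass Soundcheck.
Sectional Block starts after Woodwind Overdub ends — done with Woodwind Overdub.
Chamber Overdub starts after Sectional Block ends — done with Sectional Block.
Sectional Mixing starts exactly when Chamber Overdub ends (back-to-back, no overlap) — done with Chamber Overdub.
Tech Overdub starts before Sectional Mixing ends → Sectional Mixing and Tech Overdub overlap.
Chamber Session starts after Sectional Mixing ends.
Chamber Session starts after Tech Overdub ends.

Sectional Mixing & Tech Overdub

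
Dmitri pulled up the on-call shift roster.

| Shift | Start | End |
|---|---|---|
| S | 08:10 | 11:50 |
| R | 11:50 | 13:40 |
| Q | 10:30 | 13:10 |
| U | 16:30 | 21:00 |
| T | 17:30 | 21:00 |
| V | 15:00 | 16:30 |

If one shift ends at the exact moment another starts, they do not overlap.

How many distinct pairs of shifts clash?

3

Sorted by start: S, Q, R, V, U, T.
Q starts before S ends → S and Q overlap.
R starts exactly when S ends (back-to-back, no overlap), so nothing later overlaps S either.
R starts before Q ends → Q and R overlap.
V starts after Q ends, so nothing later overlaps Q either.
V starts after R ends, so nothing later overlaps R either.
U starts exactly when V ends (back-to-back, no overlap), so nothing later overlaps V either.
T starts before U ends → U and T overlap.
Overlapping pairs: Q & R, Q & S, T & U — 3 in total.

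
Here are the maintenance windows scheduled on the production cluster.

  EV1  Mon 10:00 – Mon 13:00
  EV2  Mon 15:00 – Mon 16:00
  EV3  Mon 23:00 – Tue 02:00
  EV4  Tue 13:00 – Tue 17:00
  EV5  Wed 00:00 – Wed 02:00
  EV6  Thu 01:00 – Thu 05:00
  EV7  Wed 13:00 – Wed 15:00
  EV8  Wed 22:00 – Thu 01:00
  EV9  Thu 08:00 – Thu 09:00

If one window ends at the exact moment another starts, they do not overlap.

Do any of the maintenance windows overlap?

No

Two intervals overlap when each starts before the other ends.
Sorted by start: EV1, EV2, EV3, EV4, EV5, EV7, EV8, EV6, EV9.
EV2 starts after EV1 ends — done with EV1.
EV3 starts after EV2 ends — done with EV2.
EV4 starts after EV3 ends — done with EV3.
EV5 starts after EV4 ends — done with EV4.
EV7 starts after EV5 ends — done with EV5.
EV8 starts after EV7 ends — done with EV7.
EV6 starts exactly when EV8 ends (back-to-back, no overlap) — done with EV8.
EV9 starts after EV6 ends.
Every pair is clear; the schedule has no overlaps.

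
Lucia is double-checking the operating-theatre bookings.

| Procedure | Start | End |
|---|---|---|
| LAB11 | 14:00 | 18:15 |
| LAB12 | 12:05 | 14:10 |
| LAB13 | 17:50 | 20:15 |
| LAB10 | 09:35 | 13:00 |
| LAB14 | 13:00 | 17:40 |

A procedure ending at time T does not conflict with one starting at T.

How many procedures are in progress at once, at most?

3

Walk through starts and ends in time order (an end at T is processed before a start at T):
09:35 start LAB10 → 1
12:05 start LAB12 → 2
13:00 end LAB10 → 1
13:00 start LAB14 → 2
14:00 start LAB11 → 3
14:10 end LAB12 → 2
17:40 end LAB14 → 1
17:50 start LAB13 → 2
18:15 end LAB11 → 1
20:15 end LAB13 → 0
Peak is 3, at 14:00 (LAB11, LAB12, LAB14).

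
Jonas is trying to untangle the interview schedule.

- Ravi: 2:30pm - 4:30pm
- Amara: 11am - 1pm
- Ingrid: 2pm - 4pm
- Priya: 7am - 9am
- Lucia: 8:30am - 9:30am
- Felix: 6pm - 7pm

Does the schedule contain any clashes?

Yes

Check each pair: they overlap iff neither finishes before the other starts.
Sorted by start: Priya, Lucia, Amara, Ingrid, Ravi, Felix.
Lucia starts before Priya ends → Priya and Lucia overlap.
That's a conflict, so the schedule is not conflict-free.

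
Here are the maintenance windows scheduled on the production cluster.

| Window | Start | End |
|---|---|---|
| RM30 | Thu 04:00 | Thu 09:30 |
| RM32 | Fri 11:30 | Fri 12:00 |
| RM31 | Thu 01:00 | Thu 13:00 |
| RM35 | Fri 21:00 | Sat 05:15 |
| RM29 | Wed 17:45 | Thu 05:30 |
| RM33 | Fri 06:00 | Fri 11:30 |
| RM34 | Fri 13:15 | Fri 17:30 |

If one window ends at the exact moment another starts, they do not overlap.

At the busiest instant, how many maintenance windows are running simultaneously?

Sort all start/end points and keep a running count:
Wed 17:45 start RM29 → 1
Thu 01:00 start RM31 → 2
Thu 04:00 start RM30 → 3
Thu 05:30 end RM29 → 2
Thu 09:30 end RM30 → 1
Thu 13:00 end RM31 → 0
Fri 06:00 start RM33 → 1
Fri 11:30 end RM33 → 0
Fri 11:30 start RM32 → 1
Fri 12:00 end RM32 → 0
Fri 13:15 start RM34 → 1
Fri 17:30 end RM34 → 0
Fri 21:00 start RM35 → 1
Sat 05:15 end RM35 → 0
Peak is 3, at Thu 04:00 (RM29, RM30, RM31).

3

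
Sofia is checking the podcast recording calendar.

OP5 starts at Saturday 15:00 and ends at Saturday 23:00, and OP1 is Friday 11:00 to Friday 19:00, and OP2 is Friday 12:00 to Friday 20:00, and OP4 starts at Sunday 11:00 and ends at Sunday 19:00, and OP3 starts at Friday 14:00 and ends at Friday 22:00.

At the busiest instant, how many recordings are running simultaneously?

Walk through starts and ends in time order (an end at T is processed before a start at T):
Friday 11:00 start OP1 → 1
Friday 12:00 start OP2 → 2
Friday 14:00 start OP3 → 3
Friday 19:00 end OP1 → 2
Friday 20:00 end OP2 → 1
Friday 22:00 end OP3 → 0
Saturday 15:00 start OP5 → 1
Saturday 23:00 end OP5 → 0
Sunday 11:00 start OP4 → 1
Sunday 19:00 end OP4 → 0
Peak is 3, at Friday 14:00 (OP1, OP2, OP3).

3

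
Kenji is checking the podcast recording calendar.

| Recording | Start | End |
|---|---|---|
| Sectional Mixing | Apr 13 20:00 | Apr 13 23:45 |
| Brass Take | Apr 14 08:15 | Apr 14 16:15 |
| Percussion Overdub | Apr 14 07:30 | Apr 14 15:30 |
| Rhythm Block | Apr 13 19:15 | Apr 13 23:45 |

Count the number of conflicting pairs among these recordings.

2

Sorted by start: Rhythm Block, Sectional Mixing, Percussion Overdub, Brass Take.
Sectional Mixing starts before Rhythm Block ends → Rhythm Block and Sectional Mixing overlap.
Percussion Overdub starts after Rhythm Block ends — done with Rhythm Block.
Percussion Overdub starts after Sectional Mixing ends — done with Sectional Mixing.
Brass Take starts before Percussion Overdub ends → Percussion Overdub and Brass Take overlap.
Overlapping pairs: Brass Take & Percussion Overdub, Rhythm Block & Sectional Mixing — 2 in total.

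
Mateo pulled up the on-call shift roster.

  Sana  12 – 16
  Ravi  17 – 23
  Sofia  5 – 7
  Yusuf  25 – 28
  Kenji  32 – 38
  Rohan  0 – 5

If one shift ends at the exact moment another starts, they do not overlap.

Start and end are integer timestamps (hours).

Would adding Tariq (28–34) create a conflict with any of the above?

Yes — it overlaps Kenji

Rohan: ends 5 at or before Tariq starts 28 → clear.
Sofia: ends 7 at or before Tariq starts 28 → clear.
Sana: ends 16 at or before Tariq starts 28 → clear.
Ravi: ends 23 at or before Tariq starts 28 → clear.
Yusuf: ends 28 at or before Tariq starts 28 → clear.
Kenji: starts 32 before Tariq ends 34, and ends 38 after Tariq starts 28 → overlap.
Tariq overlaps Kenji.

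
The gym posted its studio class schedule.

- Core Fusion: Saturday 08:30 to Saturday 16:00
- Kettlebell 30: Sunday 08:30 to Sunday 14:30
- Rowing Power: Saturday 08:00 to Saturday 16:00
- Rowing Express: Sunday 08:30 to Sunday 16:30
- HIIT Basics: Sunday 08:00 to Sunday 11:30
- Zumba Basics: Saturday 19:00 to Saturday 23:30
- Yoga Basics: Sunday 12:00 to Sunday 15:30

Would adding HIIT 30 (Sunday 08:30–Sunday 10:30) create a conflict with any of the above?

Rowing Power: ends Saturday 16:00 at or before HIIT 30 starts Sunday 08:30 → clear.
Core Fusion: ends Saturday 16:00 at or before HIIT 30 starts Sunday 08:30 → clear.
Zumba Basics: ends Saturday 23:30 at or before HIIT 30 starts Sunday 08:30 → clear.
HIIT Basics: starts Sunday 08:00 before HIIT 30 ends Sunday 10:30, and ends Sunday 11:30 after HIIT 30 starts Sunday 08:30 → overlap.
Rowing Express: starts Sunday 08:30 before HIIT 30 ends Sunday 10:30, and ends Sunday 16:30 after HIIT 30 starts Sunday 08:30 → overlap.
Kettlebell 30: starts Sunday 08:30 before HIIT 30 ends Sunday 10:30, and ends Sunday 14:30 after HIIT 30 starts Sunday 08:30 → overlap.
Yoga Basics: starts Sunday 12:00 at or after HIIT 30 ends Sunday 10:30 → clear.
HIIT 30 overlaps HIIT Basics, Rowing Express, Kettlebell 30.

Yes — it overlaps HIIT Basics, Kettlebell 30, Rowing Express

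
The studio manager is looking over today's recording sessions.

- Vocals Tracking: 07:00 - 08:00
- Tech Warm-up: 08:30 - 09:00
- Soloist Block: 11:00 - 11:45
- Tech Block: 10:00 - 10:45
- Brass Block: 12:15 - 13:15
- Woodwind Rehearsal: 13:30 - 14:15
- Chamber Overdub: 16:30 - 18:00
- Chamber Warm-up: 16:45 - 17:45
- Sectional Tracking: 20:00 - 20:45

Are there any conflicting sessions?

Sorted by start: Vocals Tracking, Tech Warm-up, Tech Block, Soloist Block, Brass Block, Woodwind Rehearsal, Chamber Overdub, Chamber Warm-up, Sectional Tracking.
Tech Warm-up starts after Vocals Tracking ends — done with Vocals Tracking.
Tech Block starts after Tech Warm-up ends — done with Tech Warm-up.
Soloist Block starts after Tech Block ends — done with Tech Block.
Brass Block starts after Soloist Block ends — done with Soloist Block.
Woodwind Rehearsal starts after Brass Block ends — done with Brass Block.
Chamber Overdub starts after Woodwind Rehearsal ends — done with Woodwind Rehearsal.
Chamber Warm-up starts before Chamber Overdub ends → Chamber Overdub and Chamber Warm-up overlap.
That's a conflict, so the schedule is not conflict-free.

Yes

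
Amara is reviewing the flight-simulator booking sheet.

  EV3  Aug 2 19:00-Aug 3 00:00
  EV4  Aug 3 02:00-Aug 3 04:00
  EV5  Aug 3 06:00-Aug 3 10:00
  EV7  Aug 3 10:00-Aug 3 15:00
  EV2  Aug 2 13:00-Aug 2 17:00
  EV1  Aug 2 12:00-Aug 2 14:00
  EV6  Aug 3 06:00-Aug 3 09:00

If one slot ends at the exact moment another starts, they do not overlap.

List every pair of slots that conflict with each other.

Sorted by start: EV1, EV2, EV3, EV4, EV5, EV6, EV7.
EV2 starts before EV1 ends → EV1 and EV2 overlap.
EV3 starts after EV1 ends; EV1 is clear from here.
EV3 starts after EV2 ends; EV2 is clear from here.
EV4 starts after EV3 ends; EV3 is clear from here.
EV5 starts after EV4 ends; EV4 is clear from here.
EV6 starts before EV5 ends → EV5 and EV6 overlap.
EV7 starts exactly when EV5 ends (back-to-back, no overlap).
EV7 starts after EV6 ends.

EV1 & EV2, EV5 & EV6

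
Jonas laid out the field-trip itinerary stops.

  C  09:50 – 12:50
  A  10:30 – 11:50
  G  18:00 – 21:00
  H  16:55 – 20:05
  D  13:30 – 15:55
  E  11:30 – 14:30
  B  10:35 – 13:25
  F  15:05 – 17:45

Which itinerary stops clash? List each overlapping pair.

Sorted by start: C, A, B, E, D, F, H, G.
A starts before C ends → C and A overlap.
B starts before C ends → C and B overlap.
E starts before C ends → C and E overlap.
D starts after C ends; C is clear from here.
B starts before A ends → A and B overlap.
E starts before A ends → A and E overlap.
D starts after A ends; A is clear from here.
E starts before B ends → B and E overlap.
D starts after B ends; B is clear from here.
D starts before E ends → E and D overlap.
F starts after E ends; E is clear from here.
F starts before D ends → D and F overlap.
H starts after D ends; D is clear from here.
H starts before F ends → F and H overlap.
G starts after F ends.
G starts before H ends → H and G overlap.

A & B, A & C, A & E, B & C, B & E, C & E, D & E, D & F, F & H, G & H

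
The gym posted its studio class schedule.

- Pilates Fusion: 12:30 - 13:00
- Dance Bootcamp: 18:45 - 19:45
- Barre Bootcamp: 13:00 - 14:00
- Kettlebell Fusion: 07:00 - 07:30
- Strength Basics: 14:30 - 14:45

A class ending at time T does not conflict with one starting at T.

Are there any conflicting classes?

No

Check each pair: they overlap iff neither finishes before the other starts.
Sorted by start: Kettlebell Fusion, Pilates Fusion, Barre Bootcamp, Strength Basics, Dance Bootcamp.
Pilates Fusion starts after Kettlebell Fusion ends — done with Kettlebell Fusion.
Barre Bootcamp starts exactly when Pilates Fusion ends (back-to-back, no overlap) — done with Pilates Fusion.
Strength Basics starts after Barre Bootcamp ends — done with Barre Bootcamp.
Dance Bootcamp starts after Strength Basics ends.
Every pair is clear; the schedule has no overlaps.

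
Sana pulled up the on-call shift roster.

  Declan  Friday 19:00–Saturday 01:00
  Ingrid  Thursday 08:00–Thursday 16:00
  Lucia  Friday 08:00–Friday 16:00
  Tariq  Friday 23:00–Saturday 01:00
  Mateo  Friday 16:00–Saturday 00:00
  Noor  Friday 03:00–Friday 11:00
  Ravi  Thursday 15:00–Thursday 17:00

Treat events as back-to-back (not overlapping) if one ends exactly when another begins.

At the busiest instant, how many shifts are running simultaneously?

3

Walk through starts and ends in time order (an end at T is processed before a start at T):
Thursday 08:00 start Ingrid → 1
Thursday 15:00 start Ravi → 2
Thursday 16:00 end Ingrid → 1
Thursday 17:00 end Ravi → 0
Friday 03:00 start Noor → 1
Friday 08:00 start Lucia → 2
Friday 11:00 end Noor → 1
Friday 16:00 end Lucia → 0
Friday 16:00 start Mateo → 1
Friday 19:00 start Declan → 2
Friday 23:00 start Tariq → 3
Saturday 00:00 end Mateo → 2
Saturday 01:00 end Declan → 1
Saturday 01:00 end Tariq → 0
Peak is 3, at Friday 23:00 (Declan, Mateo, Tariq).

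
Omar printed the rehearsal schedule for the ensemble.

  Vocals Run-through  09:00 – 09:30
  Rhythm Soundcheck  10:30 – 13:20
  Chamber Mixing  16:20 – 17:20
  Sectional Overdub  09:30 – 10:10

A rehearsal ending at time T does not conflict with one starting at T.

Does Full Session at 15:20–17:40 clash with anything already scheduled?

Vocals Run-through: ends 09:30 at or before Full Session starts 15:20 → clear.
Sectional Overdub: ends 10:10 at or before Full Session starts 15:20 → clear.
Rhythm Soundcheck: ends 13:20 at or before Full Session starts 15:20 → clear.
Chamber Mixing: starts 16:20 before Full Session ends 17:40, and ends 17:20 after Full Session starts 15:20 → overlap.
Full Session overlaps Chamber Mixing.

Yes — it overlaps Chamber Mixing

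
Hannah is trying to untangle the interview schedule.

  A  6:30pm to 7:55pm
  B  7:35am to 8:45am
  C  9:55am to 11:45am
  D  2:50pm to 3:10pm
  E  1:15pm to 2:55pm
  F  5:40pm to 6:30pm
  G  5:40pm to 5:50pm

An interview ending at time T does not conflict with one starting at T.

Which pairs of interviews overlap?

D & E, F & G

Sorted by start: B, C, E, D, F, G, A.
C starts after B ends, so B has no further overlaps.
E starts after C ends, so C has no further overlaps.
D starts before E ends → E and D overlap.
F starts after E ends, so E has no further overlaps.
F starts after D ends, so D has no further overlaps.
G starts before F ends → F and G overlap.
A starts exactly when F ends (back-to-back, no overlap).
A starts after G ends.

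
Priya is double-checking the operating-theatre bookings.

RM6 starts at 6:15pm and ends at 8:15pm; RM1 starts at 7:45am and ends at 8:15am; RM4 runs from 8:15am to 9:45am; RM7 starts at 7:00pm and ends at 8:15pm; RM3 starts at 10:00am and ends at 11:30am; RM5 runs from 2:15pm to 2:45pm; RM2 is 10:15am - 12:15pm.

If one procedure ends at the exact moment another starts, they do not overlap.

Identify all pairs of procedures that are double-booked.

Check each pair: they overlap iff neither finishes before the other starts.
Sorted by start: RM1, RM4, RM3, RM2, RM5, RM6, RM7.
RM4 starts exactly when RM1 ends (back-to-back, no overlap); RM1 is clear from here.
RM3 starts after RM4 ends; RM4 is clear from here.
RM2 starts before RM3 ends → RM3 and RM2 overlap.
RM5 starts after RM3 ends; RM3 is clear from here.
RM5 starts after RM2 ends; RM2 is clear from here.
RM6 starts after RM5 ends; RM5 is clear from here.
RM7 starts before RM6 ends → RM6 and RM7 overlap.

RM2 & RM3, RM6 & RM7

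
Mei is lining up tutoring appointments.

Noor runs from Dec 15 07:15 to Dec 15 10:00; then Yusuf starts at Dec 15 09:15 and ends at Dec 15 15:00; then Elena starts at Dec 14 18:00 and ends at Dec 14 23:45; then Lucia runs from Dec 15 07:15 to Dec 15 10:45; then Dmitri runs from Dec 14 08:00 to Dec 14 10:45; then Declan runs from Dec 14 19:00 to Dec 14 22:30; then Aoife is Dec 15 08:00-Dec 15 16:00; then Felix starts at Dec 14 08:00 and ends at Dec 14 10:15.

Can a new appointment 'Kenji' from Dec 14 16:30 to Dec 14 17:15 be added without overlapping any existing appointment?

Felix: ends Dec 14 10:15 at or before Kenji starts Dec 14 16:30 → clear.
Dmitri: ends Dec 14 10:45 at or before Kenji starts Dec 14 16:30 → clear.
Elena: starts Dec 14 18:00 at or after Kenji ends Dec 14 17:15 → clear.
Declan: starts Dec 14 19:00 at or after Kenji ends Dec 14 17:15 → clear.
Noor: starts Dec 15 07:15 at or after Kenji ends Dec 14 17:15 → clear.
Lucia: starts Dec 15 07:15 at or after Kenji ends Dec 14 17:15 → clear.
Aoife: starts Dec 15 08:00 at or after Kenji ends Dec 14 17:15 → clear.
Yusuf: starts Dec 15 09:15 at or after Kenji ends Dec 14 17:15 → clear.

Yes — the slot is free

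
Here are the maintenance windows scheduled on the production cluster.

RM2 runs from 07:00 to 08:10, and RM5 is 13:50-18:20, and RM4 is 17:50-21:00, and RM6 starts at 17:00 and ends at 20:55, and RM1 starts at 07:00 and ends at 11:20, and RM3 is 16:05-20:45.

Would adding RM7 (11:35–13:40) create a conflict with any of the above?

RM1: ends 11:20 at or before RM7 starts 11:35 → clear.
RM2: ends 08:10 at or before RM7 starts 11:35 → clear.
RM5: starts 13:50 at or after RM7 ends 13:40 → clear.
RM3: starts 16:05 at or after RM7 ends 13:40 → clear.
RM6: starts 17:00 at or after RM7 ends 13:40 → clear.
RM4: starts 17:50 at or after RM7 ends 13:40 → clear.

No — it doesn't clash with anything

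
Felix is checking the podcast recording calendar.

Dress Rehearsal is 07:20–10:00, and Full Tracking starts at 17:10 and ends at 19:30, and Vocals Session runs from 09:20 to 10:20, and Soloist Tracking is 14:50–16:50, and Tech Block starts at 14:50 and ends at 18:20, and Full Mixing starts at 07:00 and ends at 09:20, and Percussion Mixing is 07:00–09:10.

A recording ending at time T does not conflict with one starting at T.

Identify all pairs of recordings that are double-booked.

Dress Rehearsal & Full Mixing, Dress Rehearsal & Percussion Mixing, Dress Rehearsal & Vocals Session, Full Mixing & Percussion Mixing, Full Tracking & Tech Block, Soloist Tracking & Tech Block

Sorted by start: Full Mixing, Percussion Mixing, Dress Rehearsal, Vocals Session, Soloist Tracking, Tech Block, Full Tracking.
Percussion Mixing starts before Full Mixing ends → Full Mixing and Percussion Mixing overlap.
Dress Rehearsal starts before Full Mixing ends → Full Mixing and Dress Rehearsal overlap.
Vocals Session starts exactly when Full Mixing ends (back-to-back, no overlap), so nothing later overlaps Full Mixing either.
Dress Rehearsal starts before Percussion Mixing ends → Percussion Mixing and Dress Rehearsal overlap.
Vocals Session starts after Percussion Mixing ends, so nothing later overlaps Percussion Mixing either.
Vocals Session starts before Dress Rehearsal ends → Dress Rehearsal and Vocals Session overlap.
Soloist Tracking starts after Dress Rehearsal ends, so nothing later overlaps Dress Rehearsal either.
Soloist Tracking starts after Vocals Session ends, so nothing later overlaps Vocals Session either.
Tech Block starts before Soloist Tracking ends → Soloist Tracking and Tech Block overlap.
Full Tracking starts after Soloist Tracking ends.
Full Tracking starts before Tech Block ends → Tech Block and Full Tracking overlap.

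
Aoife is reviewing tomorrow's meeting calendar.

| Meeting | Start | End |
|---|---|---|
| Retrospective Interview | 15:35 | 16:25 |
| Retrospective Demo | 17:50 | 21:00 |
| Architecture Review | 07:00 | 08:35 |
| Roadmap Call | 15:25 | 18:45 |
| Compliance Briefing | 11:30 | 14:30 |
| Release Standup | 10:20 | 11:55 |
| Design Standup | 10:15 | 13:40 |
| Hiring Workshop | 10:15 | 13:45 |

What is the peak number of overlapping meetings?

4

Sort all start/end points and keep a running count:
07:00 start Architecture Review → 1
08:35 end Architecture Review → 0
10:15 start Design Standup → 1
10:15 start Hiring Workshop → 2
10:20 start Release Standup → 3
11:30 start Compliance Briefing → 4
11:55 end Release Standup → 3
13:40 end Design Standup → 2
13:45 end Hiring Workshop → 1
14:30 end Compliance Briefing → 0
15:25 start Roadmap Call → 1
15:35 start Retrospective Interview → 2
16:25 end Retrospective Interview → 1
17:50 start Retrospective Demo → 2
18:45 end Roadmap Call → 1
21:00 end Retrospective Demo → 0
Peak is 4, at 11:30 (Compliance Briefing, Design Standup, Hiring Workshop, Release Standup).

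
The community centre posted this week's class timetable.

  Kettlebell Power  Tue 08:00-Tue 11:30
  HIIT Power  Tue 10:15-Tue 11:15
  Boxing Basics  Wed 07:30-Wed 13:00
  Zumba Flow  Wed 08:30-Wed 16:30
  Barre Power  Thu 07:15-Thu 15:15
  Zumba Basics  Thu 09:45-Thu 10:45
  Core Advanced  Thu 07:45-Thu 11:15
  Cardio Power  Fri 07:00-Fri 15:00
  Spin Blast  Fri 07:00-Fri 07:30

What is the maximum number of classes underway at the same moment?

3

Sort all start/end points and keep a running count:
Tue 08:00 start Kettlebell Power → 1
Tue 10:15 start HIIT Power → 2
Tue 11:15 end HIIT Power → 1
Tue 11:30 end Kettlebell Power → 0
Wed 07:30 start Boxing Basics → 1
Wed 08:30 start Zumba Flow → 2
Wed 13:00 end Boxing Basics → 1
Wed 16:30 end Zumba Flow → 0
Thu 07:15 start Barre Power → 1
Thu 07:45 start Core Advanced → 2
Thu 09:45 start Zumba Basics → 3
Thu 10:45 end Zumba Basics → 2
Thu 11:15 end Core Advanced → 1
Thu 15:15 end Barre Power → 0
Fri 07:00 start Cardio Power → 1
Fri 07:00 start Spin Blast → 2
Fri 07:30 end Spin Blast → 1
Fri 15:00 end Cardio Power → 0
Peak is 3, at Thu 09:45 (Barre Power, Core Advanced, Zumba Basics).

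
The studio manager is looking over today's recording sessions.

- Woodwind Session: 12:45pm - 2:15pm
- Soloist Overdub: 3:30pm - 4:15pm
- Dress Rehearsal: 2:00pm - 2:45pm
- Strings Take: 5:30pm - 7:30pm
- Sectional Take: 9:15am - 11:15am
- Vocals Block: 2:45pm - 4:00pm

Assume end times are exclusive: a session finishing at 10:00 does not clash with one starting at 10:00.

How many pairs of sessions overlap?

Check each pair: they overlap iff neither finishes before the other starts.
Sorted by start: Sectional Take, Woodwind Session, Dress Rehearsal, Vocals Block, Soloist Overdub, Strings Take.
Woodwind Session starts after Sectional Take ends, so Sectional Take has no further overlaps.
Dress Rehearsal starts before Woodwind Session ends → Woodwind Session and Dress Rehearsal overlap.
Vocals Block starts after Woodwind Session ends, so Woodwind Session has no further overlaps.
Vocals Block starts exactly when Dress Rehearsal ends (back-to-back, no overlap), so Dress Rehearsal has no further overlaps.
Soloist Overdub starts before Vocals Block ends → Vocals Block and Soloist Overdub overlap.
Strings Take starts after Vocals Block ends.
Strings Take starts after Soloist Overdub ends.
Overlapping pairs: Dress Rehearsal & Woodwind Session, Soloist Overdub & Vocals Block — 2 in total.

2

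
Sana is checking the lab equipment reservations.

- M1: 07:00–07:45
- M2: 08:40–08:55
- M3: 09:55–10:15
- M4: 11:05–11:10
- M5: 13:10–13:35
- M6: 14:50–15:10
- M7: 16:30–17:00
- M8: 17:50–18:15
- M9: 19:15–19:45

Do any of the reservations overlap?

Two intervals overlap when each starts before the other ends.
Sorted by start: M1, M2, M3, M4, M5, M6, M7, M8, M9.
M2 starts after M1 ends — done with M1.
M3 starts after M2 ends — done with M2.
M4 starts after M3 ends — done with M3.
M5 starts after M4 ends — done with M4.
M6 starts after M5 ends — done with M5.
M7 starts after M6 ends — done with M6.
M8 starts after M7 ends — done with M7.
M9 starts after M8 ends.
Every pair is clear; the schedule has no overlaps.

No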